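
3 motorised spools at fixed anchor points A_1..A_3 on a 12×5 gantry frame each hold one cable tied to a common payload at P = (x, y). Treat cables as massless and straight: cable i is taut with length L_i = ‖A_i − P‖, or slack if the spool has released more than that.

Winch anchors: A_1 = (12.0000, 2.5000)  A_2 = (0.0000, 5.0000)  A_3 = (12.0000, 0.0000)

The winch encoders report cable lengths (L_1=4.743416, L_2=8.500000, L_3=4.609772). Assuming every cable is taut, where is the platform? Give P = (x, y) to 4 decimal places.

circle eqns → linear via eq_j − eq_1; set q_j = A_j·A_j − L_j²
q_1 = 144.0000+6.2500−22.5000 = 127.7500
24.0000·x − 5.0000·y = q_1−q_2 = 175.0000
0.0000·x + 5.0000·y = q_1−q_3 = 5.0000
solve first two rows → x=7.5000, y=1.0000

(7.5000, 1.0000)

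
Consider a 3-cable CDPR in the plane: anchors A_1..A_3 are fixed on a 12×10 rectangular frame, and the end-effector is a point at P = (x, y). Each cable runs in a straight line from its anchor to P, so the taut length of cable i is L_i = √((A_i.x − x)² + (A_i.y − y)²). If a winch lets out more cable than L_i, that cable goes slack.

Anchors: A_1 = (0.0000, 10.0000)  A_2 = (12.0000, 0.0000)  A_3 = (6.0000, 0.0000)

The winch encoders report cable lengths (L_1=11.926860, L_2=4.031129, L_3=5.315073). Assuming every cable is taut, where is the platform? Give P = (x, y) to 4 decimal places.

(10.0000, 3.5000)

each cable: (A_i−P)·(A_i−P) = L_i²; let q_i = ‖A_i‖²−L_i²
q_1 = 0.0000+100.0000−142.2500 = -42.2500
row 1: -24.0000x + 20.0000y = -170.0000  (q_2=127.7500)
row 2: -12.0000x + 20.0000y = -50.0000  (q_3=7.7500)
Cramer on rows 1–2 → x = 10.0000, y = 3.5000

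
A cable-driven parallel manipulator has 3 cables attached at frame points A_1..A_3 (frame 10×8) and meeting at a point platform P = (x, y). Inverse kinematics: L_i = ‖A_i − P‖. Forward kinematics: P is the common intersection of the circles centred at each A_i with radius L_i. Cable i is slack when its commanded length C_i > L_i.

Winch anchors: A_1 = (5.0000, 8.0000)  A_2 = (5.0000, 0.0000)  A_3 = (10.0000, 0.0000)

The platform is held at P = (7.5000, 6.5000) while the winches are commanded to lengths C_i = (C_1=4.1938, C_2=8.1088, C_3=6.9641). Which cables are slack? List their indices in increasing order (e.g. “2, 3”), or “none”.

1, 2

cable 1: L_1 = ‖A_1−P‖ = 2.9155;  C_1 = 4.1938 → slack
cable 2: L_2 = ‖A_2−P‖ = 6.9642;  C_2 = 8.1088 → slack
cable 3: L_3 = ‖A_3−P‖ = 6.9642;  C_3 = 6.9641 → taut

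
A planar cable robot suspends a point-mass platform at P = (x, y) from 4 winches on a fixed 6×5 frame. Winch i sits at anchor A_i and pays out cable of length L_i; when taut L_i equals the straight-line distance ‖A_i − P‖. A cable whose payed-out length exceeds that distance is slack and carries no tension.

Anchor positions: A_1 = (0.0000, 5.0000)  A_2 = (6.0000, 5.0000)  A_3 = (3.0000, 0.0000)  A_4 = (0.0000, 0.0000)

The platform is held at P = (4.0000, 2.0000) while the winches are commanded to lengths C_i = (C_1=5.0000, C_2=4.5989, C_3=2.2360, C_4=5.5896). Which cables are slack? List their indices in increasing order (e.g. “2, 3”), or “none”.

2, 4

i=1: geometric 5.0000 vs commanded 5.0000 ⇒ taut
i=2: geometric 3.6056 vs commanded 4.5989 ⇒ slack
i=3: geometric 2.2361 vs commanded 2.2360 ⇒ taut
i=4: geometric 4.4721 vs commanded 5.5896 ⇒ slack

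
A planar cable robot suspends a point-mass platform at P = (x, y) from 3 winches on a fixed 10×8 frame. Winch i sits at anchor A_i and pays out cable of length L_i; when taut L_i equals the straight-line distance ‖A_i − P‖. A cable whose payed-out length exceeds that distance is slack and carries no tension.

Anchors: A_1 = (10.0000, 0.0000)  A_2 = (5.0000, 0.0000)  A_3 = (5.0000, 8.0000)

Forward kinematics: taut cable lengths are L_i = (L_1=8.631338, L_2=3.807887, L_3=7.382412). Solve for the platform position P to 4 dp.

circle eqns → linear via eq_j − eq_1; set k_j = A_j·A_j − L_j²
k_1 = 100.0000+0.0000−74.5000 = 25.5000
10.0000·x + 0.0000·y = k_1−k_2 = 15.0000
10.0000·x − 16.0000·y = k_1−k_3 = -9.0000
solve first two rows → x=1.5000, y=1.5000

(1.5000, 1.5000)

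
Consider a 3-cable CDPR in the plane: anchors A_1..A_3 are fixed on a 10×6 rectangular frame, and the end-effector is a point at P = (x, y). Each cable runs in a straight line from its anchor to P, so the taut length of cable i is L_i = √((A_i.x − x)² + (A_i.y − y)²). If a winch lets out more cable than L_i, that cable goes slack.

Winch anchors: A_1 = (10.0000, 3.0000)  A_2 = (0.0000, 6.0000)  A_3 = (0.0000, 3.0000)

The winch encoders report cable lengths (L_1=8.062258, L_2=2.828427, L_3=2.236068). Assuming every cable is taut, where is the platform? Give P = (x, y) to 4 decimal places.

(2.0000, 4.0000)

circle eqns → linear via eq_j − eq_1; set q_j = A_j·A_j − L_j²
q_1 = 100.0000+9.0000−65.0000 = 44.0000
20.0000·x − 6.0000·y = q_1−q_2 = 16.0000
20.0000·x + 0.0000·y = q_1−q_3 = 40.0000
solve first two rows → x=2.0000, y=4.0000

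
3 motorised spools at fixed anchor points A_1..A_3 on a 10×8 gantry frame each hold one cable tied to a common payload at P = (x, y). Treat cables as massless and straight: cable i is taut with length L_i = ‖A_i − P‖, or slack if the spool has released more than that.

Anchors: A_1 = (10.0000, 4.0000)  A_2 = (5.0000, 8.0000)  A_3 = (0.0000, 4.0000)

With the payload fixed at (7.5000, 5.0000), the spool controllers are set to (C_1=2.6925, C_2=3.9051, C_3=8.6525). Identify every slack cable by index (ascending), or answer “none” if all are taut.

cable 1: L_1 = ‖A_1−P‖ = 2.6926;  C_1 = 2.6925 → taut
cable 2: L_2 = ‖A_2−P‖ = 3.9051;  C_2 = 3.9051 → taut
cable 3: L_3 = ‖A_3−P‖ = 7.5664;  C_3 = 8.6525 → slack

3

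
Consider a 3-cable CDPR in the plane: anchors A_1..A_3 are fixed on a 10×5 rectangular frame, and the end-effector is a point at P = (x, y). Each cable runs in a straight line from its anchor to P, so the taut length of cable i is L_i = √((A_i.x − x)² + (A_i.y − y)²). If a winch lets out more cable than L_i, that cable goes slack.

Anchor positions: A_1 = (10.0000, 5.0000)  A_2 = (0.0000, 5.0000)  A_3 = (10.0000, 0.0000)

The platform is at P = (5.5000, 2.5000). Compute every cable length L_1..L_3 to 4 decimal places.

(5.1478, 6.0415, 5.1478)

L_1 = √((10.0000−5.5000)² + (5.0000−2.5000)²) = 5.1478
L_2 = √((0.0000−5.5000)² + (5.0000−2.5000)²) = 6.0415
L_3 = √((10.0000−5.5000)² + (0.0000−2.5000)²) = 5.1478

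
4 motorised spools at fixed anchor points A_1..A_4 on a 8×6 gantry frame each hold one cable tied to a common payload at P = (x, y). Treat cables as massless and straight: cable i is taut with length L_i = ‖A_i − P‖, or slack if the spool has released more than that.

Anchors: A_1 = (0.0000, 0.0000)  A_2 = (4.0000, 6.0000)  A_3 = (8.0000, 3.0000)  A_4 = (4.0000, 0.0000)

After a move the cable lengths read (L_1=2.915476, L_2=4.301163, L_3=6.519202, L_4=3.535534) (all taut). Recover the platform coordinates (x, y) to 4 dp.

(1.5000, 2.5000)

circle eqns → linear via eq_j − eq_1; set q_j = A_j·A_j − L_j²
q_1 = 0.0000+0.0000−8.5000 = -8.5000
-8.0000·x − 12.0000·y = q_1−q_2 = -42.0000
-16.0000·x − 6.0000·y = q_1−q_3 = -39.0000
-8.0000·x + 0.0000·y = q_1−q_4 = -12.0000
solve first two rows → x=1.5000, y=2.5000
check cable 4: ‖A_4−P‖² = 12.5000 ≈ L_4² = 12.5000 ✓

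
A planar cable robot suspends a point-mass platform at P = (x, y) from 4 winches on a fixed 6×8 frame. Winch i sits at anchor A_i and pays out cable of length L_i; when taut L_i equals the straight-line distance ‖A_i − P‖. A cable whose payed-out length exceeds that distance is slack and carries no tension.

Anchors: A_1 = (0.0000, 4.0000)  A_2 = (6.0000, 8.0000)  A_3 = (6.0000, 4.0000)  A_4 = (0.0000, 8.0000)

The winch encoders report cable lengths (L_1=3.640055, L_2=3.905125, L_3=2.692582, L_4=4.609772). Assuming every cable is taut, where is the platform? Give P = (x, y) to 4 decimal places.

(3.5000, 5.0000)

circle eqns → linear via eq_j − eq_1; set q_j = A_j·A_j − L_j²
q_1 = 0.0000+16.0000−13.2500 = 2.7500
-12.0000·x − 8.0000·y = q_1−q_2 = -82.0000
-12.0000·x + 0.0000·y = q_1−q_3 = -42.0000
0.0000·x − 8.0000·y = q_1−q_4 = -40.0000
solve first two rows → x=3.5000, y=5.0000
check cable 4: ‖A_4−P‖² = 21.2500 ≈ L_4² = 21.2500 ✓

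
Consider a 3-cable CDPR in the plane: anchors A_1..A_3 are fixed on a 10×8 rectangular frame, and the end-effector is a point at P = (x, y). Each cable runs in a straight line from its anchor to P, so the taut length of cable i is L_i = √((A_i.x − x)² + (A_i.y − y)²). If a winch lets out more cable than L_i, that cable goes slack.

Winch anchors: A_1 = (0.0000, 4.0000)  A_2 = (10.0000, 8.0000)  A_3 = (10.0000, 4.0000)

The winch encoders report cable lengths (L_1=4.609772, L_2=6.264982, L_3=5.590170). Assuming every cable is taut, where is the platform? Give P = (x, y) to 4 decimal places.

expand ‖A_i−P‖²=L_i² and subtract eq 1 (c_i ≔ ‖A_i‖²−L_i²)
c_1 = 0.0000+16.0000−21.2500 = -5.2500
eq1−eq2 → [-20.0000  -8.0000]·P = -130.0000
eq1−eq3 → [-20.0000  0.0000]·P = -90.0000
2×2 solve → P = (4.5000, 5.0000)

(4.5000, 5.0000)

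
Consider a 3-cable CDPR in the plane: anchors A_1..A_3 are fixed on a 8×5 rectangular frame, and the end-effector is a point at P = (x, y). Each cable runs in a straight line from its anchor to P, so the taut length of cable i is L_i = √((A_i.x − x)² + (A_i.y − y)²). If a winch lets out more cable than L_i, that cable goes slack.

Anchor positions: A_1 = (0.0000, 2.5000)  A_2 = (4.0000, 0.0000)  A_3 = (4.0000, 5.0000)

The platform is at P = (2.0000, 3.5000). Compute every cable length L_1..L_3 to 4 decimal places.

(2.2361, 4.0311, 2.5000)

L_1 = √((0.0000−2.0000)² + (2.5000−3.5000)²) = 2.2361
L_2 = √((4.0000−2.0000)² + (0.0000−3.5000)²) = 4.0311
L_3 = √((4.0000−2.0000)² + (5.0000−3.5000)²) = 2.5000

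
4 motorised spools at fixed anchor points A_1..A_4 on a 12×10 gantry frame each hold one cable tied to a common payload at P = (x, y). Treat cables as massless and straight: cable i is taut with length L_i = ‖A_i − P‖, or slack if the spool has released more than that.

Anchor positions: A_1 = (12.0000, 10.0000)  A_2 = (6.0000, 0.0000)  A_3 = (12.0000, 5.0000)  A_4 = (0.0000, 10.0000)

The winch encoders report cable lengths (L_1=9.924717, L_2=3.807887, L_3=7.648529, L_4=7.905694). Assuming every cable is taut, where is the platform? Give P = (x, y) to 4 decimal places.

(4.5000, 3.5000)

circle eqns → linear via eq_j − eq_1; set q_j = A_j·A_j − L_j²
q_1 = 144.0000+100.0000−98.5000 = 145.5000
12.0000·x + 20.0000·y = q_1−q_2 = 124.0000
0.0000·x + 10.0000·y = q_1−q_3 = 35.0000
24.0000·x + 0.0000·y = q_1−q_4 = 108.0000
solve first two rows → x=4.5000, y=3.5000
check cable 4: ‖A_4−P‖² = 62.5000 ≈ L_4² = 62.5000 ✓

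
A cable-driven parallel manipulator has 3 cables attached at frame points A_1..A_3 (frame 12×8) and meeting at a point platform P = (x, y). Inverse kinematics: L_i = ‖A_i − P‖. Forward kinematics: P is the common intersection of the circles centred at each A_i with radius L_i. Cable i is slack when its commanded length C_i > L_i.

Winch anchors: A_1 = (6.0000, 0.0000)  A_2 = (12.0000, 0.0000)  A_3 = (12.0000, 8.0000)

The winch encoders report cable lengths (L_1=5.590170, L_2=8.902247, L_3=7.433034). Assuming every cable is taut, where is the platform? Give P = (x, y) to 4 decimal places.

circle eqns → linear via eq_j − eq_1; set k_j = A_j·A_j − L_j²
k_1 = 36.0000+0.0000−31.2500 = 4.7500
-12.0000·x + 0.0000·y = k_1−k_2 = -60.0000
-12.0000·x − 16.0000·y = k_1−k_3 = -148.0000
solve first two rows → x=5.0000, y=5.5000

(5.0000, 5.5000)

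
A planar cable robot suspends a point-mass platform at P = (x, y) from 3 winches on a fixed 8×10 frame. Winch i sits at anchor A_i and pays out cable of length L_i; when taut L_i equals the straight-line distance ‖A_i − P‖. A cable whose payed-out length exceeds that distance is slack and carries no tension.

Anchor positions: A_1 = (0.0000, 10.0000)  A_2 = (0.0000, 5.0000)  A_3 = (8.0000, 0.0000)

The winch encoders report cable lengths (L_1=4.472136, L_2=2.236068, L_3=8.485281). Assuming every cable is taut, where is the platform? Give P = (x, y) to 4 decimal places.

circle eqns → linear via eq_j − eq_1; set c_j = A_j·A_j − L_j²
c_1 = 0.0000+100.0000−20.0000 = 80.0000
0.0000·x + 10.0000·y = c_1−c_2 = 60.0000
-16.0000·x + 20.0000·y = c_1−c_3 = 88.0000
solve first two rows → x=2.0000, y=6.0000

(2.0000, 6.0000)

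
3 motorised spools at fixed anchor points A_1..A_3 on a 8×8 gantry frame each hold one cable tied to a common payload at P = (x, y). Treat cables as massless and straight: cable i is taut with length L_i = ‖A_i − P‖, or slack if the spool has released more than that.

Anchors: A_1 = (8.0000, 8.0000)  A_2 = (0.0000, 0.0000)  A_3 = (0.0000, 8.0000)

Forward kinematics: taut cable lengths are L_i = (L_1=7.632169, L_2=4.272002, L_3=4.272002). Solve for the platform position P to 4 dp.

(1.5000, 4.0000)

expand ‖A_i−P‖²=L_i² and subtract eq 1 (k_i ≔ ‖A_i‖²−L_i²)
k_1 = 64.0000+64.0000−58.2500 = 69.7500
eq1−eq2 → [16.0000  16.0000]·P = 88.0000
eq1−eq3 → [16.0000  0.0000]·P = 24.0000
2×2 solve → P = (1.5000, 4.0000)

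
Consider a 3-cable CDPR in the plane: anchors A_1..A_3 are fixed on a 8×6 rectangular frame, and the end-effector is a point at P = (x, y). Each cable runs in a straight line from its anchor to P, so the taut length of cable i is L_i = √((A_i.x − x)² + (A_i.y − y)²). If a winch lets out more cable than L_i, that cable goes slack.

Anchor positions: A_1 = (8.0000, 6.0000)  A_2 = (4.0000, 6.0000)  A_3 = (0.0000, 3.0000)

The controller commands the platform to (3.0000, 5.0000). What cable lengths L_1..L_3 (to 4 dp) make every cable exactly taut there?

(5.0990, 1.4142, 3.6056)

L_1: Δ = A_1−P = (5.0000, 1.0000) → ‖Δ‖ = √26.0000 = 5.0990
L_2: Δ = A_2−P = (1.0000, 1.0000) → ‖Δ‖ = √2.0000 = 1.4142
L_3: Δ = A_3−P = (-3.0000, -2.0000) → ‖Δ‖ = √13.0000 = 3.6056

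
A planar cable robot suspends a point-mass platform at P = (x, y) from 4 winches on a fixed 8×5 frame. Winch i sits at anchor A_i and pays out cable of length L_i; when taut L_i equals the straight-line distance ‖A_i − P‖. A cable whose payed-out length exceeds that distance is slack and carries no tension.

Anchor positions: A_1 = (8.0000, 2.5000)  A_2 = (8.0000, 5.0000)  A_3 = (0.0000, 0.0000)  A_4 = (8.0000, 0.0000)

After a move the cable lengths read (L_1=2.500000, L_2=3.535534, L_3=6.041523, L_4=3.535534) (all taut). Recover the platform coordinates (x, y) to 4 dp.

(5.5000, 2.5000)

circle eqns → linear via eq_j − eq_1; set k_j = A_j·A_j − L_j²
k_1 = 64.0000+6.2500−6.2500 = 64.0000
0.0000·x − 5.0000·y = k_1−k_2 = -12.5000
16.0000·x + 5.0000·y = k_1−k_3 = 100.5000
0.0000·x + 5.0000·y = k_1−k_4 = 12.5000
solve first two rows → x=5.5000, y=2.5000
check cable 4: ‖A_4−P‖² = 12.5000 ≈ L_4² = 12.5000 ✓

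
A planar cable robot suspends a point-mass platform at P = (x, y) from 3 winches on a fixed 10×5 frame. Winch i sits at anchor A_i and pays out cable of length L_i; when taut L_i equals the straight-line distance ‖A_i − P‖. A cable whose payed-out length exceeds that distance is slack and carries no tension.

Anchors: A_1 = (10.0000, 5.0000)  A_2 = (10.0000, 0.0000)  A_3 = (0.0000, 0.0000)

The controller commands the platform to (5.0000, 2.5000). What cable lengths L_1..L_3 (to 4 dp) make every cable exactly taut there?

cable 1: Δx=5.0000, Δy=2.5000; L_1 = √(Δx²+Δy²) = 5.5902
cable 2: Δx=5.0000, Δy=-2.5000; L_2 = √(Δx²+Δy²) = 5.5902
cable 3: Δx=-5.0000, Δy=-2.5000; L_3 = √(Δx²+Δy²) = 5.5902

(5.5902, 5.5902, 5.5902)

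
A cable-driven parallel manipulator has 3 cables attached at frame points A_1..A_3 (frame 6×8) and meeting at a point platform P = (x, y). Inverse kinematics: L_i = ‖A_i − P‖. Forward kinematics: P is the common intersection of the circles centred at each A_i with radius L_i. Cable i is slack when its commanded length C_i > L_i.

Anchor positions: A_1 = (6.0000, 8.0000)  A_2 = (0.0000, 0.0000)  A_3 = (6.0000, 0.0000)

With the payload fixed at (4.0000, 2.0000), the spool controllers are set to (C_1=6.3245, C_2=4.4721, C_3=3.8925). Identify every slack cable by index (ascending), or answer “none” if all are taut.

cable 1: √((2.0000)²+(6.0000)²)=6.3246, C_1=6.3245: taut
cable 2: √((-4.0000)²+(-2.0000)²)=4.4721, C_2=4.4721: taut
cable 3: √((2.0000)²+(-2.0000)²)=2.8284, C_3=3.8925: slack

3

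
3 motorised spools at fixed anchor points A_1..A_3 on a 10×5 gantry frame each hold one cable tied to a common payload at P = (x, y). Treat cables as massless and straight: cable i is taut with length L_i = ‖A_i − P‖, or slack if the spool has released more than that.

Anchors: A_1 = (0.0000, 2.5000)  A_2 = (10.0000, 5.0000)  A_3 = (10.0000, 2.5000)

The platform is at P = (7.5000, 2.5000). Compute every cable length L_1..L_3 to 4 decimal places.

(7.5000, 3.5355, 2.5000)

L_1 = √((0.0000−7.5000)² + (2.5000−2.5000)²) = 7.5000
L_2 = √((10.0000−7.5000)² + (5.0000−2.5000)²) = 3.5355
L_3 = √((10.0000−7.5000)² + (2.5000−2.5000)²) = 2.5000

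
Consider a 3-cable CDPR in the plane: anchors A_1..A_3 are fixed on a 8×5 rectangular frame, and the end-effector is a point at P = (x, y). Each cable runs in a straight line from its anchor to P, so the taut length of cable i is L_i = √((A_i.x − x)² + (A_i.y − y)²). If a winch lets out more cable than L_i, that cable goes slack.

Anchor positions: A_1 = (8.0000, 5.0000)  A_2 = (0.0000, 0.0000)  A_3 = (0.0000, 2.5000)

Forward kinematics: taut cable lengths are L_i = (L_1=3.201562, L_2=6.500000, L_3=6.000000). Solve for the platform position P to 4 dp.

(6.0000, 2.5000)

circle eqns → linear via eq_j − eq_1; set k_j = A_j·A_j − L_j²
k_1 = 64.0000+25.0000−10.2500 = 78.7500
16.0000·x + 10.0000·y = k_1−k_2 = 121.0000
16.0000·x + 5.0000·y = k_1−k_3 = 108.5000
solve first two rows → x=6.0000, y=2.5000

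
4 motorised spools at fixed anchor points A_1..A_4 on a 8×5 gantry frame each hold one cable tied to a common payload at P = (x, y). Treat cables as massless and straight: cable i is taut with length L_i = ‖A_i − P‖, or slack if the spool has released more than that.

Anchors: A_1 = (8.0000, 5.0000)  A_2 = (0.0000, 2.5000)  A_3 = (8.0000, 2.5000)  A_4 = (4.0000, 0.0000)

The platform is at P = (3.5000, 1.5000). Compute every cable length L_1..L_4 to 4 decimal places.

L_1 = √((8.0000−3.5000)² + (5.0000−1.5000)²) = 5.7009
L_2 = √((0.0000−3.5000)² + (2.5000−1.5000)²) = 3.6401
L_3 = √((8.0000−3.5000)² + (2.5000−1.5000)²) = 4.6098
L_4 = √((4.0000−3.5000)² + (0.0000−1.5000)²) = 1.5811

(5.7009, 3.6401, 4.6098, 1.5811)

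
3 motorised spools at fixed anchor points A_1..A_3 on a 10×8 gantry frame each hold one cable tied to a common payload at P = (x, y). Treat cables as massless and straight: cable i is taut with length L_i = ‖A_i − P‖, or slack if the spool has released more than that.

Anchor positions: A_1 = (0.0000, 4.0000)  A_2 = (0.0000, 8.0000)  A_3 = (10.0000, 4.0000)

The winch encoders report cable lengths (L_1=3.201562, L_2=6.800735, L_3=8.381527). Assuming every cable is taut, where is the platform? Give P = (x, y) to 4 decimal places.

(2.0000, 1.5000)

circle eqns → linear via eq_j − eq_1; set k_j = A_j·A_j − L_j²
k_1 = 0.0000+16.0000−10.2500 = 5.7500
0.0000·x − 8.0000·y = k_1−k_2 = -12.0000
-20.0000·x + 0.0000·y = k_1−k_3 = -40.0000
solve first two rows → x=2.0000, y=1.5000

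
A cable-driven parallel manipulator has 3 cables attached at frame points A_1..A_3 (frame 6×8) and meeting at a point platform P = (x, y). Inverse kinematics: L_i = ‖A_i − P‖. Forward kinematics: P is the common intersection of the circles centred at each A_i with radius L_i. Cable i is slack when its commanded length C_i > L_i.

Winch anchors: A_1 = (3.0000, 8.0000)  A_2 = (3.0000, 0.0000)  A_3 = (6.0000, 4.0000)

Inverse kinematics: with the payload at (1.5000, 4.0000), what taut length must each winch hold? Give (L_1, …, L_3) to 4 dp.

(4.2720, 4.2720, 4.5000)

L_1 = √((3.0000−1.5000)² + (8.0000−4.0000)²) = 4.2720
L_2 = √((3.0000−1.5000)² + (0.0000−4.0000)²) = 4.2720
L_3 = √((6.0000−1.5000)² + (4.0000−4.0000)²) = 4.5000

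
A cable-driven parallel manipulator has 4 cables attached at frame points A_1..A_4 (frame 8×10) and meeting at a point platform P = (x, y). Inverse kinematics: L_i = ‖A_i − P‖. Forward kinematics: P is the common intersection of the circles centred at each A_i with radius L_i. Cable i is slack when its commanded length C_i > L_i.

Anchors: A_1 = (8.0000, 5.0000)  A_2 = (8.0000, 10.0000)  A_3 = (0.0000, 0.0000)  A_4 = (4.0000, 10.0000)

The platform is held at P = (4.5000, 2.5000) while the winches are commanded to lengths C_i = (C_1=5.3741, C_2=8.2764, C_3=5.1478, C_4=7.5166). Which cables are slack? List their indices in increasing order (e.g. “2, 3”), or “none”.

i=1: geometric 4.3012 vs commanded 5.3741 ⇒ slack
i=2: geometric 8.2765 vs commanded 8.2764 ⇒ taut
i=3: geometric 5.1478 vs commanded 5.1478 ⇒ taut
i=4: geometric 7.5166 vs commanded 7.5166 ⇒ taut

1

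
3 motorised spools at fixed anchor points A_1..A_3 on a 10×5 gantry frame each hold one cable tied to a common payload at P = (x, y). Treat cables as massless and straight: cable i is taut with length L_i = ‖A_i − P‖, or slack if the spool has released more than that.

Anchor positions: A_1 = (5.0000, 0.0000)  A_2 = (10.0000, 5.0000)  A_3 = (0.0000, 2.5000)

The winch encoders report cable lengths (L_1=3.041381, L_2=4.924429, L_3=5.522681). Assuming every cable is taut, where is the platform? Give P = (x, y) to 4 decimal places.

circle eqns → linear via eq_j − eq_1; set k_j = A_j·A_j − L_j²
k_1 = 25.0000+0.0000−9.2500 = 15.7500
-10.0000·x − 10.0000·y = k_1−k_2 = -85.0000
10.0000·x − 5.0000·y = k_1−k_3 = 40.0000
solve first two rows → x=5.5000, y=3.0000

(5.5000, 3.0000)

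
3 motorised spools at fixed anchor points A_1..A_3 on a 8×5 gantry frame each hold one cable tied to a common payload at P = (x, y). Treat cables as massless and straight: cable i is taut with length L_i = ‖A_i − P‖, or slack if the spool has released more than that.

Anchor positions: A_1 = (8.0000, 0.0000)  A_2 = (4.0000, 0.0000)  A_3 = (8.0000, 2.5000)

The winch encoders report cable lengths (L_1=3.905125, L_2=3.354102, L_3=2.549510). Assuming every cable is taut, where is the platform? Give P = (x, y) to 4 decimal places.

(5.5000, 3.0000)

circle eqns → linear via eq_j − eq_1; set c_j = A_j·A_j − L_j²
c_1 = 64.0000+0.0000−15.2500 = 48.7500
8.0000·x + 0.0000·y = c_1−c_2 = 44.0000
0.0000·x − 5.0000·y = c_1−c_3 = -15.0000
solve first two rows → x=5.5000, y=3.0000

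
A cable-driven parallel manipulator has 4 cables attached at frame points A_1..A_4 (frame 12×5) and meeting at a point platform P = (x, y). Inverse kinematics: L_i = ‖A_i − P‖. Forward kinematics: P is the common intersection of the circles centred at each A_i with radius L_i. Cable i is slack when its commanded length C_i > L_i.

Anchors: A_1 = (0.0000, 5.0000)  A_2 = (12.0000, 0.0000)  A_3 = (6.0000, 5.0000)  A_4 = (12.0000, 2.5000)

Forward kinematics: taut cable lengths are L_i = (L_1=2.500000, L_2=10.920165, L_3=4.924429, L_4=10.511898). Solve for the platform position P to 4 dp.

(1.5000, 3.0000)

expand ‖A_i−P‖²=L_i² and subtract eq 1 (c_i ≔ ‖A_i‖²−L_i²)
c_1 = 0.0000+25.0000−6.2500 = 18.7500
eq1−eq2 → [-24.0000  10.0000]·P = -6.0000
eq1−eq3 → [-12.0000  0.0000]·P = -18.0000
eq1−eq4 → [-24.0000  5.0000]·P = -21.0000
2×2 solve → P = (1.5000, 3.0000)
check cable 4: ‖A_4−P‖² = 110.5000 ≈ L_4² = 110.5000 ✓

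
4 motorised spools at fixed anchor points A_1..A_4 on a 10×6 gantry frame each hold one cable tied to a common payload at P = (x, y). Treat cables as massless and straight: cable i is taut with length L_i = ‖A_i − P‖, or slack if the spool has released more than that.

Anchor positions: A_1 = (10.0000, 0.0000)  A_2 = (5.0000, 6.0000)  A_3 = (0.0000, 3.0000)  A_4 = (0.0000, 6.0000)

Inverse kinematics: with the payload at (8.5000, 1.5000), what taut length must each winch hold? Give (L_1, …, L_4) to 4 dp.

L_1: Δ = A_1−P = (1.5000, -1.5000) → ‖Δ‖ = √4.5000 = 2.1213
L_2: Δ = A_2−P = (-3.5000, 4.5000) → ‖Δ‖ = √32.5000 = 5.7009
L_3: Δ = A_3−P = (-8.5000, 1.5000) → ‖Δ‖ = √74.5000 = 8.6313
L_4: Δ = A_4−P = (-8.5000, 4.5000) → ‖Δ‖ = √92.5000 = 9.6177

(2.1213, 5.7009, 8.6313, 9.6177)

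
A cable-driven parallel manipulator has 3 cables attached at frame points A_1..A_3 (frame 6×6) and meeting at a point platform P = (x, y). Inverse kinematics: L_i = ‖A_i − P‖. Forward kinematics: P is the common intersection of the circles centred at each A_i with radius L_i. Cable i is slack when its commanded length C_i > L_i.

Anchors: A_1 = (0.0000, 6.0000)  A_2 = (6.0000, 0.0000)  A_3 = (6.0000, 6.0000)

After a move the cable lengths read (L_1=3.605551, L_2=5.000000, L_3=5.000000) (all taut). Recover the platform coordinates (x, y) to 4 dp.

(2.0000, 3.0000)

expand ‖A_i−P‖²=L_i² and subtract eq 1 (c_i ≔ ‖A_i‖²−L_i²)
c_1 = 0.0000+36.0000−13.0000 = 23.0000
eq1−eq2 → [-12.0000  12.0000]·P = 12.0000
eq1−eq3 → [-12.0000  0.0000]·P = -24.0000
2×2 solve → P = (2.0000, 3.0000)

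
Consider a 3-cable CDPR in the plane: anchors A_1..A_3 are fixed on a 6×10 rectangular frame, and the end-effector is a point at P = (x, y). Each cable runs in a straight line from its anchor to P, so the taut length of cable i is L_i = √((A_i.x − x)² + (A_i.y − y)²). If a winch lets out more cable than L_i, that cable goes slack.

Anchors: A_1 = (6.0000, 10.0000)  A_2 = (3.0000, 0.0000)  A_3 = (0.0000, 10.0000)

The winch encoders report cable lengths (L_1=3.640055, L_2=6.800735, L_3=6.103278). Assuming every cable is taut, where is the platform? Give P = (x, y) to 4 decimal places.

each cable: (A_i−P)·(A_i−P) = L_i²; let q_i = ‖A_i‖²−L_i²
q_1 = 36.0000+100.0000−13.2500 = 122.7500
row 1: 6.0000x + 20.0000y = 160.0000  (q_2=-37.2500)
row 2: 12.0000x + 0.0000y = 60.0000  (q_3=62.7500)
Cramer on rows 1–2 → x = 5.0000, y = 6.5000

(5.0000, 6.5000)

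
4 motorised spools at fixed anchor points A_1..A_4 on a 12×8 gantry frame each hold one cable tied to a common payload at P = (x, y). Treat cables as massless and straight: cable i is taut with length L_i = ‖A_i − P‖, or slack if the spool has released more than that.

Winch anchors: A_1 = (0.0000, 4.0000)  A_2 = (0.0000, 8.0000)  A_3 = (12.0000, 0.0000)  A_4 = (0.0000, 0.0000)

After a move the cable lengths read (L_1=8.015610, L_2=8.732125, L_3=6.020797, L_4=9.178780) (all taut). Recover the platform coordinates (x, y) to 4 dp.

circle eqns → linear via eq_j − eq_1; set c_j = A_j·A_j − L_j²
c_1 = 0.0000+16.0000−64.2500 = -48.2500
0.0000·x − 8.0000·y = c_1−c_2 = -36.0000
-24.0000·x + 8.0000·y = c_1−c_3 = -156.0000
0.0000·x + 8.0000·y = c_1−c_4 = 36.0000
solve first two rows → x=8.0000, y=4.5000
check cable 4: ‖A_4−P‖² = 84.2500 ≈ L_4² = 84.2500 ✓

(8.0000, 4.5000)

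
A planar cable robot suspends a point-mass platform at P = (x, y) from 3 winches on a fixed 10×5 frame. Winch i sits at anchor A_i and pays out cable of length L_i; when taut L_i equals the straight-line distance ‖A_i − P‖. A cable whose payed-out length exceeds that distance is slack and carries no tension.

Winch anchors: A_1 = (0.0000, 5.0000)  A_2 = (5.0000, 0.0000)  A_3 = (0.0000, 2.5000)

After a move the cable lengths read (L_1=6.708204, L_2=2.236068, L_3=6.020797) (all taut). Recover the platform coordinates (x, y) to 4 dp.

each cable: (A_i−P)·(A_i−P) = L_i²; let c_i = ‖A_i‖²−L_i²
c_1 = 0.0000+25.0000−45.0000 = -20.0000
row 1: -10.0000x + 10.0000y = -40.0000  (c_2=20.0000)
row 2: 0.0000x + 5.0000y = 10.0000  (c_3=-30.0000)
Cramer on rows 1–2 → x = 6.0000, y = 2.0000

(6.0000, 2.0000)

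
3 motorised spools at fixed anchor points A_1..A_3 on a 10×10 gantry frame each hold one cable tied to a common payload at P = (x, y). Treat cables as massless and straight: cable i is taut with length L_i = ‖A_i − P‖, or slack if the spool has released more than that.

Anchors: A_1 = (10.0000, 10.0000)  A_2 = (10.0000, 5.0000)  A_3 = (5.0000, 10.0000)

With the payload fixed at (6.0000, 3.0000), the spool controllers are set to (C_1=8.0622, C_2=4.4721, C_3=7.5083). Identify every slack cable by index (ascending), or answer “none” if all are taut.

3

i=1: geometric 8.0623 vs commanded 8.0622 ⇒ taut
i=2: geometric 4.4721 vs commanded 4.4721 ⇒ taut
i=3: geometric 7.0711 vs commanded 7.5083 ⇒ slack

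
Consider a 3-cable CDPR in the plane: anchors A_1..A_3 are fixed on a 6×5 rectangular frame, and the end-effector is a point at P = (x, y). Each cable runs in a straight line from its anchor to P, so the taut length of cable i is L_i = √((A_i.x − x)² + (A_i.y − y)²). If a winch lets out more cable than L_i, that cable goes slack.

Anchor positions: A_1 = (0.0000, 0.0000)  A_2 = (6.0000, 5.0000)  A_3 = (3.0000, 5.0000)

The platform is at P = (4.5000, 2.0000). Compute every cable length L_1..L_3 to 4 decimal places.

(4.9244, 3.3541, 3.3541)

L_1: Δ = A_1−P = (-4.5000, -2.0000) → ‖Δ‖ = √24.2500 = 4.9244
L_2: Δ = A_2−P = (1.5000, 3.0000) → ‖Δ‖ = √11.2500 = 3.3541
L_3: Δ = A_3−P = (-1.5000, 3.0000) → ‖Δ‖ = √11.2500 = 3.3541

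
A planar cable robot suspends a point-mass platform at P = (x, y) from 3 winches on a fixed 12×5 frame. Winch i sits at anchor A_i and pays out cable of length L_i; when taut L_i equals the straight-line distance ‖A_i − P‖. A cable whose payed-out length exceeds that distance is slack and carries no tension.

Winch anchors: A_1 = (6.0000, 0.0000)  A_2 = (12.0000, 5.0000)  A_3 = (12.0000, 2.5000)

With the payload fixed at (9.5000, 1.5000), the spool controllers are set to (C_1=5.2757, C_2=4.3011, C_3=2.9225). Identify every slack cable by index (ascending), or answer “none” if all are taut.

i=1: geometric 3.8079 vs commanded 5.2757 ⇒ slack
i=2: geometric 4.3012 vs commanded 4.3011 ⇒ taut
i=3: geometric 2.6926 vs commanded 2.9225 ⇒ slack

1, 3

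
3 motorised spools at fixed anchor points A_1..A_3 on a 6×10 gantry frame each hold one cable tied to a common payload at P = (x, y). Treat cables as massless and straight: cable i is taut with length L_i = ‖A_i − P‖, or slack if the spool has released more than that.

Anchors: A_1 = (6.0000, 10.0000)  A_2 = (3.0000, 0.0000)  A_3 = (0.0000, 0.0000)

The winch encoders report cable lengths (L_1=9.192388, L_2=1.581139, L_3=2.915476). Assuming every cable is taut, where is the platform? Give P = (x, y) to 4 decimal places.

each cable: (A_i−P)·(A_i−P) = L_i²; let k_i = ‖A_i‖²−L_i²
k_1 = 36.0000+100.0000−84.5000 = 51.5000
row 1: 6.0000x + 20.0000y = 45.0000  (k_2=6.5000)
row 2: 12.0000x + 20.0000y = 60.0000  (k_3=-8.5000)
Cramer on rows 1–2 → x = 2.5000, y = 1.5000

(2.5000, 1.5000)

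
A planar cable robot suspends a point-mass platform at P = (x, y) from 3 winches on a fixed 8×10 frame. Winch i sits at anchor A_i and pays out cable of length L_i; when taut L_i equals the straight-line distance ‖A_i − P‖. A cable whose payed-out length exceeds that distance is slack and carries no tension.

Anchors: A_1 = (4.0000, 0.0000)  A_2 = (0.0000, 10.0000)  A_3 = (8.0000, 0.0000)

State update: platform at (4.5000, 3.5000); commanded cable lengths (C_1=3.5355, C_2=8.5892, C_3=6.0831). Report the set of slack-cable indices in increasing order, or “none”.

cable 1: √((-0.5000)²+(-3.5000)²)=3.5355, C_1=3.5355: taut
cable 2: √((-4.5000)²+(6.5000)²)=7.9057, C_2=8.5892: slack
cable 3: √((3.5000)²+(-3.5000)²)=4.9497, C_3=6.0831: slack

2, 3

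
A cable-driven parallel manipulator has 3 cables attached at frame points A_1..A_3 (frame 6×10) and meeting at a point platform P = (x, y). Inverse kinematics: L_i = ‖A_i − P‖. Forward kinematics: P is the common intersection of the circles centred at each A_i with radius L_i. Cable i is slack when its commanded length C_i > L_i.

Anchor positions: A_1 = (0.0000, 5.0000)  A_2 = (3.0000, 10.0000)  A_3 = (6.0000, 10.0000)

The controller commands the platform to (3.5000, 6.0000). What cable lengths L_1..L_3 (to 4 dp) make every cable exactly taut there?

L_1: Δ = A_1−P = (-3.5000, -1.0000) → ‖Δ‖ = √13.2500 = 3.6401
L_2: Δ = A_2−P = (-0.5000, 4.0000) → ‖Δ‖ = √16.2500 = 4.0311
L_3: Δ = A_3−P = (2.5000, 4.0000) → ‖Δ‖ = √22.2500 = 4.7170

(3.6401, 4.0311, 4.7170)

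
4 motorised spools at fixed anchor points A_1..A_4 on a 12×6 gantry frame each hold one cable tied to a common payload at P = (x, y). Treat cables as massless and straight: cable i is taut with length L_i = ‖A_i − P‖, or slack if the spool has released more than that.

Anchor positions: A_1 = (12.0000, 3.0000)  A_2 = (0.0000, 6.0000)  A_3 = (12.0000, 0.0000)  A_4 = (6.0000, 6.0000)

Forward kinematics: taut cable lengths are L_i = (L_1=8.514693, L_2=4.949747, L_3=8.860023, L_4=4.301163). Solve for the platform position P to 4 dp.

circle eqns → linear via eq_j − eq_1; set c_j = A_j·A_j − L_j²
c_1 = 144.0000+9.0000−72.5000 = 80.5000
24.0000·x − 6.0000·y = c_1−c_2 = 69.0000
0.0000·x + 6.0000·y = c_1−c_3 = 15.0000
12.0000·x − 6.0000·y = c_1−c_4 = 27.0000
solve first two rows → x=3.5000, y=2.5000
check cable 4: ‖A_4−P‖² = 18.5000 ≈ L_4² = 18.5000 ✓

(3.5000, 2.5000)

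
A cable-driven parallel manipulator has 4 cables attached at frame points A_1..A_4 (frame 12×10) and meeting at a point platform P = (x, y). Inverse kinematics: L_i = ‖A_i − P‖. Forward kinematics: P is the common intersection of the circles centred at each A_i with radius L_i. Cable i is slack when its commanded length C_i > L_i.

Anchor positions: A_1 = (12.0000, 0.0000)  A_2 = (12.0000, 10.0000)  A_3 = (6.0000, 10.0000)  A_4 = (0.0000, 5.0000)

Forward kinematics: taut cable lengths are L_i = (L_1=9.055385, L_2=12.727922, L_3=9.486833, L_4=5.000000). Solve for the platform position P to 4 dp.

(3.0000, 1.0000)

each cable: (A_i−P)·(A_i−P) = L_i²; let q_i = ‖A_i‖²−L_i²
q_1 = 144.0000+0.0000−82.0000 = 62.0000
row 1: 0.0000x − 20.0000y = -20.0000  (q_2=82.0000)
row 2: 12.0000x − 20.0000y = 16.0000  (q_3=46.0000)
row 3: 24.0000x − 10.0000y = 62.0000  (q_4=0.0000)
Cramer on rows 1–2 → x = 3.0000, y = 1.0000
check cable 4: ‖A_4−P‖² = 25.0000 ≈ L_4² = 25.0000 ✓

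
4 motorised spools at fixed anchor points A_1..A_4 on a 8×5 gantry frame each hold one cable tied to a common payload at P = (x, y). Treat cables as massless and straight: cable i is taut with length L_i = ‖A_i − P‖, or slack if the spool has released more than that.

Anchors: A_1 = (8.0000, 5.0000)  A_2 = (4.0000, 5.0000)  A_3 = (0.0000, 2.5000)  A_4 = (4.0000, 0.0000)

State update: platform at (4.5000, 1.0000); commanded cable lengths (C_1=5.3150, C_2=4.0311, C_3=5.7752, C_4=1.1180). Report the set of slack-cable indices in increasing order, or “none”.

i=1: geometric 5.3151 vs commanded 5.3150 ⇒ taut
i=2: geometric 4.0311 vs commanded 4.0311 ⇒ taut
i=3: geometric 4.7434 vs commanded 5.7752 ⇒ slack
i=4: geometric 1.1180 vs commanded 1.1180 ⇒ taut

3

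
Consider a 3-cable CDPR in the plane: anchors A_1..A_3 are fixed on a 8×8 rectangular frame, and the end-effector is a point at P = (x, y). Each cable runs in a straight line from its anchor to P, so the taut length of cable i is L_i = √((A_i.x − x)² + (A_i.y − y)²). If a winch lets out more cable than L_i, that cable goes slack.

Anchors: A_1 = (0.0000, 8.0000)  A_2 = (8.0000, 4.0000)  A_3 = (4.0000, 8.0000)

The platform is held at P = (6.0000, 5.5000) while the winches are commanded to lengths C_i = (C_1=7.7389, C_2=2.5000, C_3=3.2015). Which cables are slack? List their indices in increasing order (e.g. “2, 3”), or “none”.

i=1: geometric 6.5000 vs commanded 7.7389 ⇒ slack
i=2: geometric 2.5000 vs commanded 2.5000 ⇒ taut
i=3: geometric 3.2016 vs commanded 3.2015 ⇒ taut

1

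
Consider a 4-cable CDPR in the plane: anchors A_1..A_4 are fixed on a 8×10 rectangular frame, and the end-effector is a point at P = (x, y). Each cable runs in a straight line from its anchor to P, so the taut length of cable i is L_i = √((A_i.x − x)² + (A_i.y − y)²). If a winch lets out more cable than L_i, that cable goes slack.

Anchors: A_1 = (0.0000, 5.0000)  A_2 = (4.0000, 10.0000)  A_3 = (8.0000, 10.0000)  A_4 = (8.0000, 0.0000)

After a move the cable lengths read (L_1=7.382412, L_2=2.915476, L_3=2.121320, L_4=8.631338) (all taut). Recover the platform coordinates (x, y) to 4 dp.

(6.5000, 8.5000)

each cable: (A_i−P)·(A_i−P) = L_i²; let q_i = ‖A_i‖²−L_i²
q_1 = 0.0000+25.0000−54.5000 = -29.5000
row 1: -8.0000x − 10.0000y = -137.0000  (q_2=107.5000)
row 2: -16.0000x − 10.0000y = -189.0000  (q_3=159.5000)
row 3: -16.0000x + 10.0000y = -19.0000  (q_4=-10.5000)
Cramer on rows 1–2 → x = 6.5000, y = 8.5000
check cable 4: ‖A_4−P‖² = 74.5000 ≈ L_4² = 74.5000 ✓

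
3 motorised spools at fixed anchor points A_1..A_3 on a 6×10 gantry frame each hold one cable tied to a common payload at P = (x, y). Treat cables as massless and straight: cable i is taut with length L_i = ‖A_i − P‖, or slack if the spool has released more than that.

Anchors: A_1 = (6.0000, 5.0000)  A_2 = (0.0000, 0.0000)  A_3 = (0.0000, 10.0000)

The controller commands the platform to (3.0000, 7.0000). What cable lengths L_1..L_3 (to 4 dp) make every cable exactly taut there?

cable 1: Δx=3.0000, Δy=-2.0000; L_1 = √(Δx²+Δy²) = 3.6056
cable 2: Δx=-3.0000, Δy=-7.0000; L_2 = √(Δx²+Δy²) = 7.6158
cable 3: Δx=-3.0000, Δy=3.0000; L_3 = √(Δx²+Δy²) = 4.2426

(3.6056, 7.6158, 4.2426)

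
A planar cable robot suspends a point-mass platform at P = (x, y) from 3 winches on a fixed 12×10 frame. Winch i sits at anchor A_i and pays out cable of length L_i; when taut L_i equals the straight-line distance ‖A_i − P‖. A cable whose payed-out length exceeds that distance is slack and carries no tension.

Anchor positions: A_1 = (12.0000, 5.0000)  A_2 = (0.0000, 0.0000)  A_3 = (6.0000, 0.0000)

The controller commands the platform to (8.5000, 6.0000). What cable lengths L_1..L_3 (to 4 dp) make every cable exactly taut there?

cable 1: Δx=3.5000, Δy=-1.0000; L_1 = √(Δx²+Δy²) = 3.6401
cable 2: Δx=-8.5000, Δy=-6.0000; L_2 = √(Δx²+Δy²) = 10.4043
cable 3: Δx=-2.5000, Δy=-6.0000; L_3 = √(Δx²+Δy²) = 6.5000

(3.6401, 10.4043, 6.5000)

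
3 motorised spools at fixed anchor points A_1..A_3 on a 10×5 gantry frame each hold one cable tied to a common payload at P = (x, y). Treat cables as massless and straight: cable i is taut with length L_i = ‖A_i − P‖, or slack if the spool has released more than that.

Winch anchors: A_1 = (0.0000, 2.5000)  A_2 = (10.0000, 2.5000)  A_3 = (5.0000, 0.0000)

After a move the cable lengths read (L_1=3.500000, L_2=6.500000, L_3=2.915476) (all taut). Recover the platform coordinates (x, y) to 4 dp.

each cable: (A_i−P)·(A_i−P) = L_i²; let k_i = ‖A_i‖²−L_i²
k_1 = 0.0000+6.2500−12.2500 = -6.0000
row 1: -20.0000x + 0.0000y = -70.0000  (k_2=64.0000)
row 2: -10.0000x + 5.0000y = -22.5000  (k_3=16.5000)
Cramer on rows 1–2 → x = 3.5000, y = 2.5000

(3.5000, 2.5000)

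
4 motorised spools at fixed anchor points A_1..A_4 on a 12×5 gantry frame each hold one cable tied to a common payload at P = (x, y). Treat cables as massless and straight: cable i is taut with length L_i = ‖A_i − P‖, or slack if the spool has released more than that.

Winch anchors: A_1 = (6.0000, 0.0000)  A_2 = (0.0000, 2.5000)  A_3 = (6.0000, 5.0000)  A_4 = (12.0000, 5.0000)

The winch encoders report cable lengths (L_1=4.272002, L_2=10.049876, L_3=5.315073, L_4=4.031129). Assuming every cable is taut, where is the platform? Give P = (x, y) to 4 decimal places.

expand ‖A_i−P‖²=L_i² and subtract eq 1 (q_i ≔ ‖A_i‖²−L_i²)
q_1 = 36.0000+0.0000−18.2500 = 17.7500
eq1−eq2 → [12.0000  -5.0000]·P = 112.5000
eq1−eq3 → [0.0000  -10.0000]·P = -15.0000
eq1−eq4 → [-12.0000  -10.0000]·P = -135.0000
2×2 solve → P = (10.0000, 1.5000)
check cable 4: ‖A_4−P‖² = 16.2500 ≈ L_4² = 16.2500 ✓

(10.0000, 1.5000)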